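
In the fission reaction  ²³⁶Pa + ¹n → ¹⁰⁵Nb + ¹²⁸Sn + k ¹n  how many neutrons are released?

4

Conserve mass number: 237 = 105 + 128 + k, so k = 237 − 233 = 4.
Check atomic number: 91 = 41 + 50 + 0 = 91. ✓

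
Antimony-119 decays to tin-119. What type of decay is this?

beta-plus decay or electron capture

ΔA = 119 − 119 = 0; ΔZ = 50 − 51 = -1.
A is unchanged and Z drops by 1 — a proton has become a neutron (β⁺ emission or electron capture).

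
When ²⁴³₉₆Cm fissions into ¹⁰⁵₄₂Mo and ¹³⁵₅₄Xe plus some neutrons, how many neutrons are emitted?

3

Conserve mass number: 243 = 105 + 135 + k, so k = 243 − 240 = 3.
Check atomic number: 96 = 42 + 54 + 0 = 96. ✓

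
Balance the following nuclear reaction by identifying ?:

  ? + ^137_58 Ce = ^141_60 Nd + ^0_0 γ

alpha particle

Conserve mass number: A + 137 = 141 + 0, so A = 4.
Conserve atomic number: Z + 58 = 60 + 0, so Z = 2.
A = 4 and Z = 2 is ^4_2 He — an alpha particle.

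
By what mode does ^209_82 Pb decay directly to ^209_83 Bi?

ΔA = 209 − 209 = 0; ΔZ = 83 − 82 = +1.
A is unchanged and Z rises by 1 — a neutron has become a proton (β⁻ decay).

beta-minus decay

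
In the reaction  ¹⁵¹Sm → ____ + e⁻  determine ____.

Eu-151

Conserve mass number: 151 = A + 0, so A = 151.
Conserve atomic number: 62 = Z − 1, so Z = 63.
Z = 63 is europium, so the species is ¹⁵¹Eu.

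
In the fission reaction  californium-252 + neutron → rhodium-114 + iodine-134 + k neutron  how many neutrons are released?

Conserve mass number: 253 = 114 + 134 + k, so k = 253 − 248 = 5.
Check atomic number: 98 = 45 + 53 + 0 = 98. ✓

5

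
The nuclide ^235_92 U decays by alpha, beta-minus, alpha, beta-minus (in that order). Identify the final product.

Th-227

Start: (A, Z) = (235, 92).
After α: (231, 90).
After β⁻: (231, 91).
After α: (227, 89).
After β⁻: (227, 90).
Z = 90 is thorium.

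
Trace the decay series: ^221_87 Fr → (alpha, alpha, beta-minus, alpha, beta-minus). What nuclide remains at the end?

Bi-209

Start: (A, Z) = (221, 87).
After α: (217, 85).
After α: (213, 83).
After β⁻: (213, 84).
After α: (209, 82).
After β⁻: (209, 83).
Z = 83 is bismuth.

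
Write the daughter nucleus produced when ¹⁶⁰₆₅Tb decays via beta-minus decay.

Beta-minus decay: mass number changes by +0, atomic number by +1.
A: 160 = 160; Z: 65 + 1 = 66.
Z = 66 is dysprosium, so the daughter is ¹⁶⁰₆₆Dy.

Dy-160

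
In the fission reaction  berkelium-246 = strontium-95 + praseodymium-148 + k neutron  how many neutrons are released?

Conserve mass number: 246 = 95 + 148 + k, so k = 246 − 243 = 3.
Check atomic number: 97 = 38 + 59 + 0 = 97. ✓

3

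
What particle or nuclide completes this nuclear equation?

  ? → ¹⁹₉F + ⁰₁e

Conserve mass number: A = 19 + 0, so A = 19.
Conserve atomic number: Z = 9 + 1, so Z = 10.
Z = 10 is neon, so the species is ¹⁹₁₀Ne.

Ne-19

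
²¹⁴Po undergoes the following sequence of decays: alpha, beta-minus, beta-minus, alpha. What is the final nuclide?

Pb-206

Start: (A, Z) = (214, 84).
After α: (210, 82).
After β⁻: (210, 83).
After β⁻: (210, 84).
After α: (206, 82).
Z = 82 is lead.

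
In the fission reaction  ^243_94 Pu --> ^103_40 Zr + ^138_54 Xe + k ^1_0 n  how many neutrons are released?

Conserve mass number: 243 = 103 + 138 + k, so k = 243 − 241 = 2.
Check atomic number: 94 = 40 + 54 + 0 = 94. ✓

2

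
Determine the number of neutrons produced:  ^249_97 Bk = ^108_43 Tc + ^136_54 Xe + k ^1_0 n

Conserve mass number: 249 = 108 + 136 + k, so k = 249 − 244 = 5.
Check atomic number: 97 = 43 + 54 + 0 = 97. ✓

5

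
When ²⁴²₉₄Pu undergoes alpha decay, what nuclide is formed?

Alpha decay: mass number changes by -4, atomic number by -2.
A: 242 − 4 = 238; Z: 94 − 2 = 92.
Z = 92 is uranium, so the daughter is ²³⁸₉₂U.

U-238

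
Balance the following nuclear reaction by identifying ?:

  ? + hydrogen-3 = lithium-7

Conserve mass number: A + 3 = 7, so A = 4.
Conserve atomic number: Z + 1 = 3, so Z = 2.
A = 4 and Z = 2 is helium-4 — an alpha particle.

alpha particle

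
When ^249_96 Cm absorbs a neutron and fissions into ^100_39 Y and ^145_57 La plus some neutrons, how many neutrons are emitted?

5

Conserve mass number: 250 = 100 + 145 + k, so k = 250 − 245 = 5.
Check atomic number: 96 = 39 + 57 + 0 = 96. ✓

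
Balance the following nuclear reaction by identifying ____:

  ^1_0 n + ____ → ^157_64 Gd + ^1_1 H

Tb-157

Conserve mass number: 1 + A = 157 + 1, so A = 157.
Conserve atomic number: 0 + Z = 64 + 1, so Z = 65.
Z = 65 is terbium, so the species is ^157_65 Tb.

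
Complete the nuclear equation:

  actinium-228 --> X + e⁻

Th-228

Conserve mass number: 228 = A + 0, so A = 228.
Conserve atomic number: 89 = Z − 1, so Z = 90.
Z = 90 is thorium, so the species is thorium-228.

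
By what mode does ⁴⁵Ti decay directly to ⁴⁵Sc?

beta-plus decay or electron capture

ΔA = 45 − 45 = 0; ΔZ = 21 − 22 = -1.
A is unchanged and Z drops by 1 — a proton has become a neutron (β⁺ emission or electron capture).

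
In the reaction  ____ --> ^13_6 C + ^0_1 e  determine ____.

N-13

Conserve mass number: A = 13 + 0, so A = 13.
Conserve atomic number: Z = 6 + 1, so Z = 7.
Z = 7 is nitrogen, so the species is ^13_7 N.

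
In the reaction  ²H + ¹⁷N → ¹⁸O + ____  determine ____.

Conserve mass number: 2 + 17 = 18 + A, so A = 1.
Conserve atomic number: 1 + 7 = 8 + Z, so Z = 0.
A = 1 and Z = 0 is ¹n — a neutron.

neutron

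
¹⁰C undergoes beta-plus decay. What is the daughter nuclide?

Beta-plus decay: mass number changes by +0, atomic number by -1.
A: 10 = 10; Z: 6 − 1 = 5.
Z = 5 is boron, so the daughter is ¹⁰B.

B-10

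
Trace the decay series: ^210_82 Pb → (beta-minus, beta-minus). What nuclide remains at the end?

Start: (A, Z) = (210, 82).
After β⁻: (210, 83).
After β⁻: (210, 84).
Z = 84 is polonium.

Po-210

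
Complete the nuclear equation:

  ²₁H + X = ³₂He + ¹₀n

deuteron

Conserve mass number: 2 + A = 3 + 1, so A = 2.
Conserve atomic number: 1 + Z = 2 + 0, so Z = 1.
A = 2 and Z = 1 is ²₁H — a deuteron.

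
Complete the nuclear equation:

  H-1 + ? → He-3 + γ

Conserve mass number: 1 + A = 3 + 0, so A = 2.
Conserve atomic number: 1 + Z = 2 + 0, so Z = 1.
A = 2 and Z = 1 is H-2 — a deuteron.

deuteron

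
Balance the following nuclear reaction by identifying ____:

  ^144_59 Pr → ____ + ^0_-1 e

Conserve mass number: 144 = A + 0, so A = 144.
Conserve atomic number: 59 = Z − 1, so Z = 60.
Z = 60 is neodymium, so the species is ^144_60 Nd.

Nd-144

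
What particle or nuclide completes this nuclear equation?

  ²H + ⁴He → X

Li-6

Conserve mass number: 2 + 4 = A, so A = 6.
Conserve atomic number: 1 + 2 = Z, so Z = 3.
Z = 3 is lithium, so the species is ⁶Li.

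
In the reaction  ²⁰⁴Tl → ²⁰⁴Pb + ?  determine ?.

beta-minus particle

Conserve mass number: 204 = 204 + A, so A = 0.
Conserve atomic number: 81 = 82 + Z, so Z = -1.
A = 0 and Z = -1 is e⁻ — a beta-minus particle.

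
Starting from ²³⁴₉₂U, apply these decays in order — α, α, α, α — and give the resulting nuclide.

Po-218

Start: (A, Z) = (234, 92).
After α: (230, 90).
After α: (226, 88).
After α: (222, 86).
After α: (218, 84).
Z = 84 is polonium.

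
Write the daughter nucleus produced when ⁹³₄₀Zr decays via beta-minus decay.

Beta-minus decay: mass number changes by +0, atomic number by +1.
A: 93 = 93; Z: 40 + 1 = 41.
Z = 41 is niobium, so the daughter is ⁹³₄₁Nb.

Nb-93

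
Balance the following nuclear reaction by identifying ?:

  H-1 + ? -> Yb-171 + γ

Tm-170

Conserve mass number: 1 + A = 171 + 0, so A = 170.
Conserve atomic number: 1 + Z = 70 + 0, so Z = 69.
Z = 69 is thulium, so the species is Tm-170.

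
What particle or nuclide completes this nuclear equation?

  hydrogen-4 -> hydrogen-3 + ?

Conserve mass number: 4 = 3 + A, so A = 1.
Conserve atomic number: 1 = 1 + Z, so Z = 0.
A = 1 and Z = 0 is neutron — a neutron.

neutron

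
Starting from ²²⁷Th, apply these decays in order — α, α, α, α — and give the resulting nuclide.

Pb-211

Start: (A, Z) = (227, 90).
After α: (223, 88).
After α: (219, 86).
After α: (215, 84).
After α: (211, 82).
Z = 82 is lead.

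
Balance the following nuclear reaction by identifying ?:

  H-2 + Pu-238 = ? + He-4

Np-236

Conserve mass number: 2 + 238 = A + 4, so A = 236.
Conserve atomic number: 1 + 94 = Z + 2, so Z = 93.
Z = 93 is neptunium, so the species is Np-236.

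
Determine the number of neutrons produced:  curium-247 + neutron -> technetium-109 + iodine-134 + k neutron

Conserve mass number: 248 = 109 + 134 + k, so k = 248 − 243 = 5.
Check atomic number: 96 = 43 + 53 + 0 = 96. ✓

5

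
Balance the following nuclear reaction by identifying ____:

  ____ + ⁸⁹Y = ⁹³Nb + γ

alpha particle

Conserve mass number: A + 89 = 93 + 0, so A = 4.
Conserve atomic number: Z + 39 = 41 + 0, so Z = 2.
A = 4 and Z = 2 is ⁴He — an alpha particle.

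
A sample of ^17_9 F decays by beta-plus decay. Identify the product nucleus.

Beta-plus decay: mass number changes by +0, atomic number by -1.
A: 17 = 17; Z: 9 − 1 = 8.
Z = 8 is oxygen, so the daughter is ^17_8 O.

O-17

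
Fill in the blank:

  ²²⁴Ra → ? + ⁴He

Conserve mass number: 224 = A + 4, so A = 220.
Conserve atomic number: 88 = Z + 2, so Z = 86.
Z = 86 is radon, so the species is ²²⁰Rn.

Rn-220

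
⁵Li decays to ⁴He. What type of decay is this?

ΔA = 4 − 5 = -1; ΔZ = 2 − 3 = -1.
A drops by 1 and Z drops by 1 — a proton was emitted.

proton emission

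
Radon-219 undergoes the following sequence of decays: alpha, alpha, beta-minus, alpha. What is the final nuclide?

Tl-207

Start: (A, Z) = (219, 86).
After α: (215, 84).
After α: (211, 82).
After β⁻: (211, 83).
After α: (207, 81).
Z = 81 is thallium.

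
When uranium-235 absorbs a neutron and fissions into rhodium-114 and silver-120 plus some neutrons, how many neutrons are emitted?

2

Conserve mass number: 236 = 114 + 120 + k, so k = 236 − 234 = 2.
Check atomic number: 92 = 45 + 47 + 0 = 92. ✓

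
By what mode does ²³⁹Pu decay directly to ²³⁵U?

alpha decay

ΔA = 235 − 239 = -4; ΔZ = 92 − 94 = -2.
A drops by 4 and Z drops by 2 — the signature of alpha emission.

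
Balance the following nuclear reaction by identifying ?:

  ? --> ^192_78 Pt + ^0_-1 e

Conserve mass number: A = 192 + 0, so A = 192.
Conserve atomic number: Z = 78 − 1, so Z = 77.
Z = 77 is iridium, so the species is ^192_77 Ir.

Ir-192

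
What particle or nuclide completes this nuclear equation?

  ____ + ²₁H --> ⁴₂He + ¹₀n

triton

Conserve mass number: A + 2 = 4 + 1, so A = 3.
Conserve atomic number: Z + 1 = 2 + 0, so Z = 1.
A = 3 and Z = 1 is ³₁H — a triton.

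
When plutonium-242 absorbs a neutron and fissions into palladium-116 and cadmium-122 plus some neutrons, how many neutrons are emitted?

Conserve mass number: 243 = 116 + 122 + k, so k = 243 − 238 = 5.
Check atomic number: 94 = 46 + 48 + 0 = 94. ✓

5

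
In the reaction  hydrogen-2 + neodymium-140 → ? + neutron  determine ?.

Conserve mass number: 2 + 140 = A + 1, so A = 141.
Conserve atomic number: 1 + 60 = Z + 0, so Z = 61.
Z = 61 is promethium, so the species is promethium-141.

Pm-141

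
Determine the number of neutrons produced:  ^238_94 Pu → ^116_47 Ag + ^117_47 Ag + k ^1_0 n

5

Conserve mass number: 238 = 116 + 117 + k, so k = 238 − 233 = 5.
Check atomic number: 94 = 47 + 47 + 0 = 94. ✓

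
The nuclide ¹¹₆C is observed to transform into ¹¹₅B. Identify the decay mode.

ΔA = 11 − 11 = 0; ΔZ = 5 − 6 = -1.
A is unchanged and Z drops by 1 — a proton has become a neutron (β⁺ emission or electron capture).

beta-plus decay or electron capture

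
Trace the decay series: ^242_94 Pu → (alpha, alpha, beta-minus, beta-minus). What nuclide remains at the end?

Start: (A, Z) = (242, 94).
After α: (238, 92).
After α: (234, 90).
After β⁻: (234, 91).
After β⁻: (234, 92).
Z = 92 is uranium.

U-234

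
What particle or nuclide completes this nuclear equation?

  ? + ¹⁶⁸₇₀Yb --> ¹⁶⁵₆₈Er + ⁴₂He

neutron

Conserve mass number: A + 168 = 165 + 4, so A = 1.
Conserve atomic number: Z + 70 = 68 + 2, so Z = 0.
A = 1 and Z = 0 is ¹₀n — a neutron.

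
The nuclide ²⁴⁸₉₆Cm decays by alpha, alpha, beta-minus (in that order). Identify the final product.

Np-240

Start: (A, Z) = (248, 96).
After α: (244, 94).
After α: (240, 92).
After β⁻: (240, 93).
Z = 93 is neptunium.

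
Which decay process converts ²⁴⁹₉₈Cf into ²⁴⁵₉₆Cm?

ΔA = 245 − 249 = -4; ΔZ = 96 − 98 = -2.
A drops by 4 and Z drops by 2 — the signature of alpha emission.

alpha decay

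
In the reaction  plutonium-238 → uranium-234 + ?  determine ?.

Conserve mass number: 238 = 234 + A, so A = 4.
Conserve atomic number: 94 = 92 + Z, so Z = 2.
A = 4 and Z = 2 is helium-4 — an alpha particle.

alpha particle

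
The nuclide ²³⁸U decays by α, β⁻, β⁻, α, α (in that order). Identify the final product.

Start: (A, Z) = (238, 92).
After α: (234, 90).
After β⁻: (234, 91).
After β⁻: (234, 92).
After α: (230, 90).
After α: (226, 88).
Z = 88 is radium.

Ra-226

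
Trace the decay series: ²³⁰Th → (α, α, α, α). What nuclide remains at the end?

Start: (A, Z) = (230, 90).
After α: (226, 88).
After α: (222, 86).
After α: (218, 84).
After α: (214, 82).
Z = 82 is lead.

Pb-214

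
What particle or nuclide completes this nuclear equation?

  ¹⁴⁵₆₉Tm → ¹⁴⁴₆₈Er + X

Conserve mass number: 145 = 144 + A, so A = 1.
Conserve atomic number: 69 = 68 + Z, so Z = 1.
A = 1 and Z = 1 is ¹₁H — a proton.

proton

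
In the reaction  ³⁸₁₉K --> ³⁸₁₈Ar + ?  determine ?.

positron

Conserve mass number: 38 = 38 + A, so A = 0.
Conserve atomic number: 19 = 18 + Z, so Z = 1.
A = 0 and Z = 1 is ⁰₁e — a positron.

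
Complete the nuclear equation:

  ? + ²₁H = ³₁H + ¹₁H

Conserve mass number: A + 2 = 3 + 1, so A = 2.
Conserve atomic number: Z + 1 = 1 + 1, so Z = 1.
A = 2 and Z = 1 is ²₁H — a deuteron.

deuteron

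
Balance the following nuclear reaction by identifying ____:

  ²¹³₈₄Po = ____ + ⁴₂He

Conserve mass number: 213 = A + 4, so A = 209.
Conserve atomic number: 84 = Z + 2, so Z = 82.
Z = 82 is lead, so the species is ²⁰⁹₈₂Pb.

Pb-209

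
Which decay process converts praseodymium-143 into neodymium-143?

beta-minus decay

ΔA = 143 − 143 = 0; ΔZ = 60 − 59 = +1.
A is unchanged and Z rises by 1 — a neutron has become a proton (β⁻ decay).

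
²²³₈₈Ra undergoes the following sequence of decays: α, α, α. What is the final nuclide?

Pb-211

Start: (A, Z) = (223, 88).
After α: (219, 86).
After α: (215, 84).
After α: (211, 82).
Z = 82 is lead.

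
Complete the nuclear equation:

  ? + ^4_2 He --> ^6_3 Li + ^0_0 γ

Conserve mass number: A + 4 = 6 + 0, so A = 2.
Conserve atomic number: Z + 2 = 3 + 0, so Z = 1.
A = 2 and Z = 1 is ^2_1 H — a deuteron.

deuteron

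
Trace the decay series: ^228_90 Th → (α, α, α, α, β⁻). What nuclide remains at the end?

Start: (A, Z) = (228, 90).
After α: (224, 88).
After α: (220, 86).
After α: (216, 84).
After α: (212, 82).
After β⁻: (212, 83).
Z = 83 is bismuth.

Bi-212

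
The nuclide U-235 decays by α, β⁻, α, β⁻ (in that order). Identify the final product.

Start: (A, Z) = (235, 92).
After α: (231, 90).
After β⁻: (231, 91).
After α: (227, 89).
After β⁻: (227, 90).
Z = 90 is thorium.

Th-227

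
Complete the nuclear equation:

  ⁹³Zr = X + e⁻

Nb-93

Conserve mass number: 93 = A + 0, so A = 93.
Conserve atomic number: 40 = Z − 1, so Z = 41.
Z = 41 is niobium, so the species is ⁹³Nb.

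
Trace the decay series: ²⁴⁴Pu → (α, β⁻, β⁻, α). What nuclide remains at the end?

Start: (A, Z) = (244, 94).
After α: (240, 92).
After β⁻: (240, 93).
After β⁻: (240, 94).
After α: (236, 92).
Z = 92 is uranium.

U-236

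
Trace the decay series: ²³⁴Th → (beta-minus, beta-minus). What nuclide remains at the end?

Start: (A, Z) = (234, 90).
After β⁻: (234, 91).
After β⁻: (234, 92).
Z = 92 is uranium.

U-234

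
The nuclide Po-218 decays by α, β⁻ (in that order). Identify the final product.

Start: (A, Z) = (218, 84).
After α: (214, 82).
After β⁻: (214, 83).
Z = 83 is bismuth.

Bi-214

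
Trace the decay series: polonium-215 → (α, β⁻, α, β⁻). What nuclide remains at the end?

Start: (A, Z) = (215, 84).
After α: (211, 82).
After β⁻: (211, 83).
After α: (207, 81).
After β⁻: (207, 82).
Z = 82 is lead.

Pb-207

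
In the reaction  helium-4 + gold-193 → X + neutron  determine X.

Conserve mass number: 4 + 193 = A + 1, so A = 196.
Conserve atomic number: 2 + 79 = Z + 0, so Z = 81.
Z = 81 is thallium, so the species is thallium-196.

Tl-196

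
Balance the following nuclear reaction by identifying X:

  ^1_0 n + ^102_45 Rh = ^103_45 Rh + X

Conserve mass number: 1 + 102 = 103 + A, so A = 0.
Conserve atomic number: 0 + 45 = 45 + Z, so Z = 0.
A = 0 and Z = 0 is ^0_0 γ — a gamma ray.

gamma ray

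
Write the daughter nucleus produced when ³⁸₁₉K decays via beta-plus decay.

Beta-plus decay: mass number changes by +0, atomic number by -1.
A: 38 = 38; Z: 19 − 1 = 18.
Z = 18 is argon, so the daughter is ³⁸₁₈Ar.

Ar-38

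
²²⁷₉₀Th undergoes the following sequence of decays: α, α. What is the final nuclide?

Rn-219

Start: (A, Z) = (227, 90).
After α: (223, 88).
After α: (219, 86).
Z = 86 is radon.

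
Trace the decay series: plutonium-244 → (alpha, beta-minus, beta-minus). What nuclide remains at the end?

Pu-240

Start: (A, Z) = (244, 94).
After α: (240, 92).
After β⁻: (240, 93).
After β⁻: (240, 94).
Z = 94 is plutonium.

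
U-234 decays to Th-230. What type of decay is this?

alpha decay

ΔA = 230 − 234 = -4; ΔZ = 90 − 92 = -2.
A drops by 4 and Z drops by 2 — the signature of alpha emission.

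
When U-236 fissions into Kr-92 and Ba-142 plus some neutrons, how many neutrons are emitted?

Conserve mass number: 236 = 92 + 142 + k, so k = 236 − 234 = 2.
Check atomic number: 92 = 36 + 56 + 0 = 92. ✓

2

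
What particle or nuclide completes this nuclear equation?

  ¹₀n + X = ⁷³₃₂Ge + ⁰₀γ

Conserve mass number: 1 + A = 73 + 0, so A = 72.
Conserve atomic number: 0 + Z = 32 + 0, so Z = 32.
Z = 32 is germanium, so the species is ⁷²₃₂Ge.

Ge-72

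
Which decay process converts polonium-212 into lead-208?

alpha decay

ΔA = 208 − 212 = -4; ΔZ = 82 − 84 = -2.
A drops by 4 and Z drops by 2 — the signature of alpha emission.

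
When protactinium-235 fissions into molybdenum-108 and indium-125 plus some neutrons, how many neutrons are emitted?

2

Conserve mass number: 235 = 108 + 125 + k, so k = 235 − 233 = 2.
Check atomic number: 91 = 42 + 49 + 0 = 91. ✓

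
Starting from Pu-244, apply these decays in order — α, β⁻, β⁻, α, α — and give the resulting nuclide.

Start: (A, Z) = (244, 94).
After α: (240, 92).
After β⁻: (240, 93).
After β⁻: (240, 94).
After α: (236, 92).
After α: (232, 90).
Z = 90 is thorium.

Th-232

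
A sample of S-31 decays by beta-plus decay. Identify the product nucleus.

Beta-plus decay: mass number changes by +0, atomic number by -1.
A: 31 = 31; Z: 16 − 1 = 15.
Z = 15 is phosphorus, so the daughter is P-31.

P-31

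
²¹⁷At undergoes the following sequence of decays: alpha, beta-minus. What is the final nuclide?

Start: (A, Z) = (217, 85).
After α: (213, 83).
After β⁻: (213, 84).
Z = 84 is polonium.

Po-213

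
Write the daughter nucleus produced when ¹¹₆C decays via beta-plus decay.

B-11

Beta-plus decay: mass number changes by +0, atomic number by -1.
A: 11 = 11; Z: 6 − 1 = 5.
Z = 5 is boron, so the daughter is ¹¹₅B.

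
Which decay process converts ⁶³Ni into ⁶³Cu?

beta-minus decay

ΔA = 63 − 63 = 0; ΔZ = 29 − 28 = +1.
A is unchanged and Z rises by 1 — a neutron has become a proton (β⁻ decay).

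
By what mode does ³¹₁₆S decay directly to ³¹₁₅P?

beta-plus decay or electron capture

ΔA = 31 − 31 = 0; ΔZ = 15 − 16 = -1.
A is unchanged and Z drops by 1 — a proton has become a neutron (β⁺ emission or electron capture).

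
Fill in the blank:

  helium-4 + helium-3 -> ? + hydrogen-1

Li-6

Conserve mass number: 4 + 3 = A + 1, so A = 6.
Conserve atomic number: 2 + 2 = Z + 1, so Z = 3.
Z = 3 is lithium, so the species is lithium-6.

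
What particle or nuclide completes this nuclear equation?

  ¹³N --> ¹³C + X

Conserve mass number: 13 = 13 + A, so A = 0.
Conserve atomic number: 7 = 6 + Z, so Z = 1.
A = 0 and Z = 1 is e⁺ — a positron.

positron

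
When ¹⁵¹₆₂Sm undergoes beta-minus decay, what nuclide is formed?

Beta-minus decay: mass number changes by +0, atomic number by +1.
A: 151 = 151; Z: 62 + 1 = 63.
Z = 63 is europium, so the daughter is ¹⁵¹₆₃Eu.

Eu-151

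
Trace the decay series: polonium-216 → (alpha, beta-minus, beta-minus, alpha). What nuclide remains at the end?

Start: (A, Z) = (216, 84).
After α: (212, 82).
After β⁻: (212, 83).
After β⁻: (212, 84).
After α: (208, 82).
Z = 82 is lead.

Pb-208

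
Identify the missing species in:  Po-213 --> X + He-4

Conserve mass number: 213 = A + 4, so A = 209.
Conserve atomic number: 84 = Z + 2, so Z = 82.
Z = 82 is lead, so the species is Pb-209.

Pb-209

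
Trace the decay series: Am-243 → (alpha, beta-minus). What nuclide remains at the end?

Pu-239

Start: (A, Z) = (243, 95).
After α: (239, 93).
After β⁻: (239, 94).
Z = 94 is plutonium.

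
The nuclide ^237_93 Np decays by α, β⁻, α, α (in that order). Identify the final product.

Start: (A, Z) = (237, 93).
After α: (233, 91).
After β⁻: (233, 92).
After α: (229, 90).
After α: (225, 88).
Z = 88 is radium.

Ra-225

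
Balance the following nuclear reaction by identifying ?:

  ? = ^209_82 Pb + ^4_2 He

Po-213

Conserve mass number: A = 209 + 4, so A = 213.
Conserve atomic number: Z = 82 + 2, so Z = 84.
Z = 84 is polonium, so the species is ^213_84 Po.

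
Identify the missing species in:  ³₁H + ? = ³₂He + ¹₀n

Conserve mass number: 3 + A = 3 + 1, so A = 1.
Conserve atomic number: 1 + Z = 2 + 0, so Z = 1.
A = 1 and Z = 1 is ¹₁H — a proton.

proton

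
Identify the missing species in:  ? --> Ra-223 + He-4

Th-227

Conserve mass number: A = 223 + 4, so A = 227.
Conserve atomic number: Z = 88 + 2, so Z = 90.
Z = 90 is thorium, so the species is Th-227.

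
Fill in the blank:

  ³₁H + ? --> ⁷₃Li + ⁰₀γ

alpha particle

Conserve mass number: 3 + A = 7 + 0, so A = 4.
Conserve atomic number: 1 + Z = 3 + 0, so Z = 2.
A = 4 and Z = 2 is ⁴₂He — an alpha particle.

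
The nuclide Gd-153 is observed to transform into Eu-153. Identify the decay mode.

beta-plus decay or electron capture

ΔA = 153 − 153 = 0; ΔZ = 63 − 64 = -1.
A is unchanged and Z drops by 1 — a proton has become a neutron (β⁺ emission or electron capture).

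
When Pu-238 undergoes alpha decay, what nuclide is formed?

U-234

Alpha decay: mass number changes by -4, atomic number by -2.
A: 238 − 4 = 234; Z: 94 − 2 = 92.
Z = 92 is uranium, so the daughter is U-234.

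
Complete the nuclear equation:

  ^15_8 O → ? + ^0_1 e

N-15

Conserve mass number: 15 = A + 0, so A = 15.
Conserve atomic number: 8 = Z + 1, so Z = 7.
Z = 7 is nitrogen, so the species is ^15_7 N.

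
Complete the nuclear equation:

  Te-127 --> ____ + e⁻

Conserve mass number: 127 = A + 0, so A = 127.
Conserve atomic number: 52 = Z − 1, so Z = 53.
Z = 53 is iodine, so the species is I-127.

I-127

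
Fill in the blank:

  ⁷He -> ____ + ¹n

He-6

Conserve mass number: 7 = A + 1, so A = 6.
Conserve atomic number: 2 = Z + 0, so Z = 2.
Z = 2 is helium, so the species is ⁶He.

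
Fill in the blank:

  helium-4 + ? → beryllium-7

Conserve mass number: 4 + A = 7, so A = 3.
Conserve atomic number: 2 + Z = 4, so Z = 2.
Z = 2 is helium, so the species is helium-3.

He-3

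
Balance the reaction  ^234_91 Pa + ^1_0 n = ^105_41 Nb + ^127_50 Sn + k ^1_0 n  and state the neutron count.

Conserve mass number: 235 = 105 + 127 + k, so k = 235 − 232 = 3.
Check atomic number: 91 = 41 + 50 + 0 = 91. ✓

3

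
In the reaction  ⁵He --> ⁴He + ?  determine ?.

Conserve mass number: 5 = 4 + A, so A = 1.
Conserve atomic number: 2 = 2 + Z, so Z = 0.
A = 1 and Z = 0 is ¹n — a neutron.

neutron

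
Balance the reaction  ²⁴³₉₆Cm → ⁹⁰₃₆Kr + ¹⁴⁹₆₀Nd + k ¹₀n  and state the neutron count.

Conserve mass number: 243 = 90 + 149 + k, so k = 243 − 239 = 4.
Check atomic number: 96 = 36 + 60 + 0 = 96. ✓

4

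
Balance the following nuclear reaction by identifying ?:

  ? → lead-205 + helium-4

Conserve mass number: A = 205 + 4, so A = 209.
Conserve atomic number: Z = 82 + 2, so Z = 84.
Z = 84 is polonium, so the species is polonium-209.

Po-209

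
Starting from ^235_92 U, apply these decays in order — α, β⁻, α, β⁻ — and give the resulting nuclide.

Start: (A, Z) = (235, 92).
After α: (231, 90).
After β⁻: (231, 91).
After α: (227, 89).
After β⁻: (227, 90).
Z = 90 is thorium.

Th-227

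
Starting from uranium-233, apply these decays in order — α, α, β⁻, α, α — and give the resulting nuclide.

At-217

Start: (A, Z) = (233, 92).
After α: (229, 90).
After α: (225, 88).
After β⁻: (225, 89).
After α: (221, 87).
After α: (217, 85).
Z = 85 is astatine.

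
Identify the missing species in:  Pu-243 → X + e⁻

Am-243

Conserve mass number: 243 = A + 0, so A = 243.
Conserve atomic number: 94 = Z − 1, so Z = 95.
Z = 95 is americium, so the species is Am-243.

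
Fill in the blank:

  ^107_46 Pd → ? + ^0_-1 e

Conserve mass number: 107 = A + 0, so A = 107.
Conserve atomic number: 46 = Z − 1, so Z = 47.
Z = 47 is silver, so the species is ^107_47 Ag.

Ag-107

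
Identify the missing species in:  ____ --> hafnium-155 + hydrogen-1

Conserve mass number: A = 155 + 1, so A = 156.
Conserve atomic number: Z = 72 + 1, so Z = 73.
Z = 73 is tantalum, so the species is tantalum-156.

Ta-156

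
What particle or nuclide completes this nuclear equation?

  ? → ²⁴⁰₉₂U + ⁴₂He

Conserve mass number: A = 240 + 4, so A = 244.
Conserve atomic number: Z = 92 + 2, so Z = 94.
Z = 94 is plutonium, so the species is ²⁴⁴₉₄Pu.

Pu-244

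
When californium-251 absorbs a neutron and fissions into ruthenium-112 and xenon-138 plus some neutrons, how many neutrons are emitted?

2

Conserve mass number: 252 = 112 + 138 + k, so k = 252 − 250 = 2.
Check atomic number: 98 = 44 + 54 + 0 = 98. ✓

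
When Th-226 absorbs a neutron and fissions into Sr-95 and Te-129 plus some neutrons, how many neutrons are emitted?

3

Conserve mass number: 227 = 95 + 129 + k, so k = 227 − 224 = 3.
Check atomic number: 90 = 38 + 52 + 0 = 90. ✓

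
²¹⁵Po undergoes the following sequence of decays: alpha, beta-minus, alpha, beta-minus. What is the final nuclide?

Pb-207

Start: (A, Z) = (215, 84).
After α: (211, 82).
After β⁻: (211, 83).
After α: (207, 81).
After β⁻: (207, 82).
Z = 82 is lead.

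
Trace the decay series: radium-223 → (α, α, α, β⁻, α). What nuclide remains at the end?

Start: (A, Z) = (223, 88).
After α: (219, 86).
After α: (215, 84).
After α: (211, 82).
After β⁻: (211, 83).
After α: (207, 81).
Z = 81 is thallium.

Tl-207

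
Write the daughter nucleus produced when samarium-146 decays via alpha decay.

Alpha decay: mass number changes by -4, atomic number by -2.
A: 146 − 4 = 142; Z: 62 − 2 = 60.
Z = 60 is neodymium, so the daughter is neodymium-142.

Nd-142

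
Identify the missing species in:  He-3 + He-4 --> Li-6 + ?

proton

Conserve mass number: 3 + 4 = 6 + A, so A = 1.
Conserve atomic number: 2 + 2 = 3 + Z, so Z = 1.
A = 1 and Z = 1 is H-1 — a proton.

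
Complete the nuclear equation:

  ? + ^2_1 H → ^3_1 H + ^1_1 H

deuteron

Conserve mass number: A + 2 = 3 + 1, so A = 2.
Conserve atomic number: Z + 1 = 1 + 1, so Z = 1.
A = 2 and Z = 1 is ^2_1 H — a deuteron.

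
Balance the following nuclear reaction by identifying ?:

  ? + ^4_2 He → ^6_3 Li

Conserve mass number: A + 4 = 6, so A = 2.
Conserve atomic number: Z + 2 = 3, so Z = 1.
A = 2 and Z = 1 is ^2_1 H — a deuteron.

deuteron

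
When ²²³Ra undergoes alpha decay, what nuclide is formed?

Alpha decay: mass number changes by -4, atomic number by -2.
A: 223 − 4 = 219; Z: 88 − 2 = 86.
Z = 86 is radon, so the daughter is ²¹⁹Rn.

Rn-219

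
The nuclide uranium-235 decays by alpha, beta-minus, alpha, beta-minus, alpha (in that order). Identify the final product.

Ra-223

Start: (A, Z) = (235, 92).
After α: (231, 90).
After β⁻: (231, 91).
After α: (227, 89).
After β⁻: (227, 90).
After α: (223, 88).
Z = 88 is radium.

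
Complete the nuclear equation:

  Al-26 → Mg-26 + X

positron

Conserve mass number: 26 = 26 + A, so A = 0.
Conserve atomic number: 13 = 12 + Z, so Z = 1.
A = 0 and Z = 1 is e⁺ — a positron.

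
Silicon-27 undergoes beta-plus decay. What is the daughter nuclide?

Beta-plus decay: mass number changes by +0, atomic number by -1.
A: 27 = 27; Z: 14 − 1 = 13.
Z = 13 is aluminium, so the daughter is aluminium-27.

Al-27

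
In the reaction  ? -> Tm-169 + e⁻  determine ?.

Conserve mass number: A = 169 + 0, so A = 169.
Conserve atomic number: Z = 69 − 1, so Z = 68.
Z = 68 is erbium, so the species is Er-169.

Er-169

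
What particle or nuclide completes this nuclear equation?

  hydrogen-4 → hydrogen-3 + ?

neutron

Conserve mass number: 4 = 3 + A, so A = 1.
Conserve atomic number: 1 = 1 + Z, so Z = 0.
A = 1 and Z = 0 is neutron — a neutron.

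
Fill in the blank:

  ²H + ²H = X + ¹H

Conserve mass number: 2 + 2 = A + 1, so A = 3.
Conserve atomic number: 1 + 1 = Z + 1, so Z = 1.
A = 3 and Z = 1 is ³H — a triton.

H-3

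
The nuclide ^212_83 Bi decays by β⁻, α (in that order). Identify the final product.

Start: (A, Z) = (212, 83).
After β⁻: (212, 84).
After α: (208, 82).
Z = 82 is lead.

Pb-208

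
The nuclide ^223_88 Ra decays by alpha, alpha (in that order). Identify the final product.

Po-215

Start: (A, Z) = (223, 88).
After α: (219, 86).
After α: (215, 84).
Z = 84 is polonium.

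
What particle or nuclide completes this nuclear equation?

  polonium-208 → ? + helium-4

Pb-204

Conserve mass number: 208 = A + 4, so A = 204.
Conserve atomic number: 84 = Z + 2, so Z = 82.
Z = 82 is lead, so the species is lead-204.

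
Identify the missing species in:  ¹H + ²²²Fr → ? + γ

Ra-223

Conserve mass number: 1 + 222 = A + 0, so A = 223.
Conserve atomic number: 1 + 87 = Z + 0, so Z = 88.
Z = 88 is radium, so the species is ²²³Ra.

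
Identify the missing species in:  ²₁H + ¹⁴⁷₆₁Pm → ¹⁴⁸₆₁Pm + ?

Conserve mass number: 2 + 147 = 148 + A, so A = 1.
Conserve atomic number: 1 + 61 = 61 + Z, so Z = 1.
A = 1 and Z = 1 is ¹₁H — a proton.

proton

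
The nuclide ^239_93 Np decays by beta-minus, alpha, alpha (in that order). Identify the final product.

Th-231

Start: (A, Z) = (239, 93).
After β⁻: (239, 94).
After α: (235, 92).
After α: (231, 90).
Z = 90 is thorium.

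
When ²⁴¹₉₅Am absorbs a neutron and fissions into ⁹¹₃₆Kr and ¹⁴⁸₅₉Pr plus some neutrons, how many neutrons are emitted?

3

Conserve mass number: 242 = 91 + 148 + k, so k = 242 − 239 = 3.
Check atomic number: 95 = 36 + 59 + 0 = 95. ✓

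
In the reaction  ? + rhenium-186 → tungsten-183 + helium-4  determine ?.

proton

Conserve mass number: A + 186 = 183 + 4, so A = 1.
Conserve atomic number: Z + 75 = 74 + 2, so Z = 1.
A = 1 and Z = 1 is hydrogen-1 — a proton.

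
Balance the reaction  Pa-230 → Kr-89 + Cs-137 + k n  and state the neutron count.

4

Conserve mass number: 230 = 89 + 137 + k, so k = 230 − 226 = 4.
Check atomic number: 91 = 36 + 55 + 0 = 91. ✓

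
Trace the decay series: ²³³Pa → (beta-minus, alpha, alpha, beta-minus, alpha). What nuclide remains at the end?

Fr-221

Start: (A, Z) = (233, 91).
After β⁻: (233, 92).
After α: (229, 90).
After α: (225, 88).
After β⁻: (225, 89).
After α: (221, 87).
Z = 87 is francium.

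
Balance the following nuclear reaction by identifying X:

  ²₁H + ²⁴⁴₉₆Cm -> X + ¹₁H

Conserve mass number: 2 + 244 = A + 1, so A = 245.
Conserve atomic number: 1 + 96 = Z + 1, so Z = 96.
Z = 96 is curium, so the species is ²⁴⁵₉₆Cm.

Cm-245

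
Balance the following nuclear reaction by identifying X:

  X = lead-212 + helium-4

Conserve mass number: A = 212 + 4, so A = 216.
Conserve atomic number: Z = 82 + 2, so Z = 84.
Z = 84 is polonium, so the species is polonium-216.

Po-216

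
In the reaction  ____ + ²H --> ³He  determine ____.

Conserve mass number: A + 2 = 3, so A = 1.
Conserve atomic number: Z + 1 = 2, so Z = 1.
A = 1 and Z = 1 is ¹H — a proton.

proton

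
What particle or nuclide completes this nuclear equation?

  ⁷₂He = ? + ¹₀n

Conserve mass number: 7 = A + 1, so A = 6.
Conserve atomic number: 2 = Z + 0, so Z = 2.
Z = 2 is helium, so the species is ⁶₂He.

He-6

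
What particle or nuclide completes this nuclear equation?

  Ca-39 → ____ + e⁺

K-39

Conserve mass number: 39 = A + 0, so A = 39.
Conserve atomic number: 20 = Z + 1, so Z = 19.
Z = 19 is potassium, so the species is K-39.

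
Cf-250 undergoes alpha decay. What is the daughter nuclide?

Cm-246

Alpha decay: mass number changes by -4, atomic number by -2.
A: 250 − 4 = 246; Z: 98 − 2 = 96.
Z = 96 is curium, so the daughter is Cm-246.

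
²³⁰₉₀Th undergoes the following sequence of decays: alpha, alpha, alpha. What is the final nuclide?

Po-218

Start: (A, Z) = (230, 90).
After α: (226, 88).
After α: (222, 86).
After α: (218, 84).
Z = 84 is polonium.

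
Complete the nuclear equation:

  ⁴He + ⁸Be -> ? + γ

C-12

Conserve mass number: 4 + 8 = A + 0, so A = 12.
Conserve atomic number: 2 + 4 = Z + 0, so Z = 6.
Z = 6 is carbon, so the species is ¹²C.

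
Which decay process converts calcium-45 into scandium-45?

beta-minus decay

ΔA = 45 − 45 = 0; ΔZ = 21 − 20 = +1.
A is unchanged and Z rises by 1 — a neutron has become a proton (β⁻ decay).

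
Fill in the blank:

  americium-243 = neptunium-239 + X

alpha particle

Conserve mass number: 243 = 239 + A, so A = 4.
Conserve atomic number: 95 = 93 + Z, so Z = 2.
A = 4 and Z = 2 is helium-4 — an alpha particle.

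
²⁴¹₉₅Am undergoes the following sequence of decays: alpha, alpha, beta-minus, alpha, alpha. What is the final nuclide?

Start: (A, Z) = (241, 95).
After α: (237, 93).
After α: (233, 91).
After β⁻: (233, 92).
After α: (229, 90).
After α: (225, 88).
Z = 88 is radium.

Ra-225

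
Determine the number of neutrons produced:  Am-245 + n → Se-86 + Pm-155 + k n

5

Conserve mass number: 246 = 86 + 155 + k, so k = 246 − 241 = 5.
Check atomic number: 95 = 34 + 61 + 0 = 95. ✓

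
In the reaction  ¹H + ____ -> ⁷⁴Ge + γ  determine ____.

Conserve mass number: 1 + A = 74 + 0, so A = 73.
Conserve atomic number: 1 + Z = 32 + 0, so Z = 31.
Z = 31 is gallium, so the species is ⁷³Ga.

Ga-73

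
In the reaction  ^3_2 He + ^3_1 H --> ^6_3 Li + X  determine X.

Conserve mass number: 3 + 3 = 6 + A, so A = 0.
Conserve atomic number: 2 + 1 = 3 + Z, so Z = 0.
A = 0 and Z = 0 is ^0_0 γ — a gamma ray.

gamma ray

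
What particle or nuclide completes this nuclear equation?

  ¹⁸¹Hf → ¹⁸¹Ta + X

beta-minus particle

Conserve mass number: 181 = 181 + A, so A = 0.
Conserve atomic number: 72 = 73 + Z, so Z = -1.
A = 0 and Z = -1 is e⁻ — a beta-minus particle.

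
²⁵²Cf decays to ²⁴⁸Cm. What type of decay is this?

ΔA = 248 − 252 = -4; ΔZ = 96 − 98 = -2.
A drops by 4 and Z drops by 2 — the signature of alpha emission.

alpha decay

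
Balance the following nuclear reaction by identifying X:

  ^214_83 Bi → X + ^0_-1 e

Po-214

Conserve mass number: 214 = A + 0, so A = 214.
Conserve atomic number: 83 = Z − 1, so Z = 84.
Z = 84 is polonium, so the species is ^214_84 Po.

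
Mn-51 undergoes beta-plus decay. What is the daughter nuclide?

Cr-51

Beta-plus decay: mass number changes by +0, atomic number by -1.
A: 51 = 51; Z: 25 − 1 = 24.
Z = 24 is chromium, so the daughter is Cr-51.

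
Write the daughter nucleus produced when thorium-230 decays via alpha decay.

Ra-226

Alpha decay: mass number changes by -4, atomic number by -2.
A: 230 − 4 = 226; Z: 90 − 2 = 88.
Z = 88 is radium, so the daughter is radium-226.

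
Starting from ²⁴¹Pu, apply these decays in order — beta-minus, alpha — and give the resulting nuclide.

Start: (A, Z) = (241, 94).
After β⁻: (241, 95).
After α: (237, 93).
Z = 93 is neptunium.

Np-237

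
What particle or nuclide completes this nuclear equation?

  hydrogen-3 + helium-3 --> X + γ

Conserve mass number: 3 + 3 = A + 0, so A = 6.
Conserve atomic number: 1 + 2 = Z + 0, so Z = 3.
Z = 3 is lithium, so the species is lithium-6.

Li-6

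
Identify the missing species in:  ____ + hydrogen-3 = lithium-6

He-3

Conserve mass number: A + 3 = 6, so A = 3.
Conserve atomic number: Z + 1 = 3, so Z = 2.
Z = 2 is helium, so the species is helium-3.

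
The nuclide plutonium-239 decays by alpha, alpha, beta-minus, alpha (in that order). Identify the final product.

Start: (A, Z) = (239, 94).
After α: (235, 92).
After α: (231, 90).
After β⁻: (231, 91).
After α: (227, 89).
Z = 89 is actinium.

Ac-227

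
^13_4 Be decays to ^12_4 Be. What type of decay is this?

neutron emission

ΔA = 12 − 13 = -1; ΔZ = 4 − 4 = +0.
A drops by 1 with Z unchanged — a neutron was emitted.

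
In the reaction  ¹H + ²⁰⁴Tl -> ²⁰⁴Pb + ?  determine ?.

neutron

Conserve mass number: 1 + 204 = 204 + A, so A = 1.
Conserve atomic number: 1 + 81 = 82 + Z, so Z = 0.
A = 1 and Z = 0 is ¹n — a neutron.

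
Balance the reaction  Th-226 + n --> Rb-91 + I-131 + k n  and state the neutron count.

5

Conserve mass number: 227 = 91 + 131 + k, so k = 227 − 222 = 5.
Check atomic number: 90 = 37 + 53 + 0 = 90. ✓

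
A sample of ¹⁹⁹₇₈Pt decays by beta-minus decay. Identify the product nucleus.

Beta-minus decay: mass number changes by +0, atomic number by +1.
A: 199 = 199; Z: 78 + 1 = 79.
Z = 79 is gold, so the daughter is ¹⁹⁹₇₉Au.

Au-199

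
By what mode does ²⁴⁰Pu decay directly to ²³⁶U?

ΔA = 236 − 240 = -4; ΔZ = 92 − 94 = -2.
A drops by 4 and Z drops by 2 — the signature of alpha emission.

alpha decay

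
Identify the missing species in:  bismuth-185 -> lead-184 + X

proton

Conserve mass number: 185 = 184 + A, so A = 1.
Conserve atomic number: 83 = 82 + Z, so Z = 1.
A = 1 and Z = 1 is hydrogen-1 — a proton.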